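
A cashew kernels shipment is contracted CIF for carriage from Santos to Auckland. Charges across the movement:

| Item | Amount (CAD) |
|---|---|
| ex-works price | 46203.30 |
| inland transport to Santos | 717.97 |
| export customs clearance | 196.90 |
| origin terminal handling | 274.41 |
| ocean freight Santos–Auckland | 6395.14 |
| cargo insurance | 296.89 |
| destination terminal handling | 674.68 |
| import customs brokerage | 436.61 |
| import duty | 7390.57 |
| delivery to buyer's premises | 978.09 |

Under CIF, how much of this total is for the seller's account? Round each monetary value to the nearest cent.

CIF: the seller pays costs through ocean freight and marine insurance to the destination port.
Seller's account: goods 46203.30 + inland to port 717.97 + export clearance 196.90 + origin terminal 274.41 + freight 6395.14 + insurance 296.89 = 54084.61
Buyer's account: destination terminal 674.68 + brokerage 436.61 + duty 7390.57 + delivery 978.09 = 9479.95

Seller's account: CAD 54084.61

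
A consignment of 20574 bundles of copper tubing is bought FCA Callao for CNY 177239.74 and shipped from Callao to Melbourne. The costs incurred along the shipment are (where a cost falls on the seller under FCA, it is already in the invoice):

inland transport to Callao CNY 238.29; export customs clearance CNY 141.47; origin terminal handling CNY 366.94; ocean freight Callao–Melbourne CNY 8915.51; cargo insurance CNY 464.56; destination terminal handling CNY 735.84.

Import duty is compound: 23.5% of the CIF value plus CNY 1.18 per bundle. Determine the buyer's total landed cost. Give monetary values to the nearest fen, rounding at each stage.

FCA: the seller delivers export-cleared goods to the carrier; the buyer bears costs from that point.
Already in the invoice (seller's account under FCA): inland to port, export clearance — exclude.
CIF value = FCA price + origin terminal + freight + insurance = 177239.74 + 366.94 + 8915.51 + 464.56 = 186986.75
Ad valorem component: 186986.75 × 23.5% = 43941.89
Specific component: 20574 × 1.18 = 24277.32
Import duty = 43941.89 + 24277.32 = 68219.21
Buyer bears: origin terminal 366.94 + freight 8915.51 + insurance 464.56 + destination terminal 735.84 + duty 68219.21 = 78702.06
Landed cost = invoice 177239.74 + 78702.06 = 255941.80

Total landed cost: CNY 255941.80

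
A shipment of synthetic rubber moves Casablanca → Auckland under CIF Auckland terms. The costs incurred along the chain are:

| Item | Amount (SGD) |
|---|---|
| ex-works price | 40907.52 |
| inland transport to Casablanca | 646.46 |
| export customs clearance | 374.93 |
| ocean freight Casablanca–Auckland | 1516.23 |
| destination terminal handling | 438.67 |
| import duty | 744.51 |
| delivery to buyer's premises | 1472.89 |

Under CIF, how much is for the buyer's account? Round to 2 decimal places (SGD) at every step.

Buyer's account: SGD 2656.07

CIF: the seller pays costs through ocean freight and marine insurance to the destination port.
Seller's account: goods 40907.52 + inland to port 646.46 + export clearance 374.93 + freight 1516.23 = 43445.14
Buyer's account: destination terminal 438.67 + duty 744.51 + delivery 1472.89 = 2656.07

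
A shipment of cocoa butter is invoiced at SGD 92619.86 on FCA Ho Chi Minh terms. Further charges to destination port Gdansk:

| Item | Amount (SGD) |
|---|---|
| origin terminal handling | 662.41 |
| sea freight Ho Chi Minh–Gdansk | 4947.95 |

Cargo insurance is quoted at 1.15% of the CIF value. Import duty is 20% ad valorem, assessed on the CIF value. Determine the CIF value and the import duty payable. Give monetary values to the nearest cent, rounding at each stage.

CIF value: SGD 99373.01; import duty: SGD 19874.60

Let C be the CIF value. C = FCA price + pre-shipment costs + freight + 1.15% × C
C − 1.15% × C = 92619.86 + 662.41 + 4947.95
0.9885 × C = 98230.22
C = 98230.22 / 0.9885 = 99373.01
Insurance premium = 1.15% × 99373.01 = 1142.79
Import duty = 99373.01 × 20% = 19874.60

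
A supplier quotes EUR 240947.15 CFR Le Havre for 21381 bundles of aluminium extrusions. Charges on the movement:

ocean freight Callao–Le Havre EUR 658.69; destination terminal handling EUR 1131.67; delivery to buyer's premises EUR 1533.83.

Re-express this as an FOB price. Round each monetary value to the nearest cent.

FOB price: EUR 240288.46

Not relevant to the conversion: delivery, destination terminal — on the buyer under both terms; not part of either seller's price.
From CFR to FOB, the seller no longer bears: freight.
FOB price = 240947.15 − 658.69 = 240288.46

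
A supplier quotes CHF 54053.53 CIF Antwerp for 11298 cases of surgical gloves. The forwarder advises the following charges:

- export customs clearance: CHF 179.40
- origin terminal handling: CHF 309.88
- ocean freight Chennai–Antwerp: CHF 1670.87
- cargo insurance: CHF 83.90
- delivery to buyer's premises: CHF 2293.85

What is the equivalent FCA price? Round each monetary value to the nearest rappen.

Not relevant to the conversion: export clearance — on the seller under both CIF and FCA; already in the CIF price and stays in the FCA price. delivery — on the buyer under both terms; not part of either seller's price.
From CIF to FCA, the seller no longer bears: origin terminal, freight, insurance.
FCA price = 54053.53 − 309.88 − 1670.87 − 83.90 = 51988.88

FCA price: CHF 51988.88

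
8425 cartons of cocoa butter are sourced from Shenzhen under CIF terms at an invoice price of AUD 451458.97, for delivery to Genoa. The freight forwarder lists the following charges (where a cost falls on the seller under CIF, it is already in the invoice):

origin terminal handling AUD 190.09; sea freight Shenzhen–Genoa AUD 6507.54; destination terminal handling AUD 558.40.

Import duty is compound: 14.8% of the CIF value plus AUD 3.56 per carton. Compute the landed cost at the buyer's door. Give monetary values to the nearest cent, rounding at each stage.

CIF: the seller pays costs through ocean freight and marine insurance to the destination port.
Already in the invoice (seller's account under CIF): origin terminal, freight — exclude.
The CIF price already equals the CIF value: 451458.97
Ad valorem component: 451458.97 × 14.8% = 66815.93
Specific component: 8425 × 3.56 = 29993.00
Import duty = 66815.93 + 29993.00 = 96808.93
Buyer bears: destination terminal 558.40 + duty 96808.93 = 97367.33
Landed cost = invoice 451458.97 + 97367.33 = 548826.30

Total landed cost: AUD 548826.30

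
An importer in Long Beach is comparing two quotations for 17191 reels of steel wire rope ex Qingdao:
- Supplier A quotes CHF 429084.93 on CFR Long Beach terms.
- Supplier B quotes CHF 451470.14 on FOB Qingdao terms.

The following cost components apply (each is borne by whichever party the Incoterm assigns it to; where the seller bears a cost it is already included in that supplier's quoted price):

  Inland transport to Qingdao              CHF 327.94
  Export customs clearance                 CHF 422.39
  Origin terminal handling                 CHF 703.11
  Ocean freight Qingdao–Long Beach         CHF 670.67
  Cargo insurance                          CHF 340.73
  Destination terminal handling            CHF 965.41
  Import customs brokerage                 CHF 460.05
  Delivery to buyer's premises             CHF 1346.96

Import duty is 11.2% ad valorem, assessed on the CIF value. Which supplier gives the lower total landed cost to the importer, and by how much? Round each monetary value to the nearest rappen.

Supplier A (CFR):
CIF value = CFR price + insurance = 429084.93 + 340.73 = 429425.66
Import duty = 429425.66 × 11.2% = 48095.67
Buyer bears (A): 340.73 + 965.41 + 460.05 + 1346.96 = 3113.15
Landed cost (A) = invoice 429084.93 + 3113.15 + duty 48095.67 = 480293.75
Supplier B (FOB):
CIF value = FOB price + freight + insurance = 451470.14 + 670.67 + 340.73 = 452481.54
Import duty = 452481.54 × 11.2% = 50677.93
Buyer bears (B): 670.67 + 340.73 + 965.41 + 460.05 + 1346.96 = 3783.82
Landed cost (B) = invoice 451470.14 + 3783.82 + duty 50677.93 = 505931.89
Difference = |480293.75 − 505931.89| = 25638.14

Supplier A is cheaper by CHF 25638.14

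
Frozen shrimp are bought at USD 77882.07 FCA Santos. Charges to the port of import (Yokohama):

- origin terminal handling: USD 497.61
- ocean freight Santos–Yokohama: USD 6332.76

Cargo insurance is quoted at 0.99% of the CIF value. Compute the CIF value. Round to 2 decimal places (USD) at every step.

Let C be the CIF value. C = FCA price + pre-shipment costs + freight + 0.99% × C
C − 0.99% × C = 77882.07 + 497.61 + 6332.76
0.9901 × C = 84712.44
C = 84712.44 / 0.9901 = 85559.48
Insurance premium = 0.99% × 85559.48 = 847.04

CIF value: USD 85559.48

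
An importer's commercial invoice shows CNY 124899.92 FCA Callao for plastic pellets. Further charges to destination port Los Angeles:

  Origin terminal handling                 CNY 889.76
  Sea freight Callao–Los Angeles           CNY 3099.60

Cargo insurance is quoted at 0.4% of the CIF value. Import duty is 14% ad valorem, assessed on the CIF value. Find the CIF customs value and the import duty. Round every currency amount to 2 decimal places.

Let C be the CIF value. C = FCA price + pre-shipment costs + freight + 0.4% × C
C − 0.4% × C = 124899.92 + 889.76 + 3099.60
0.996 × C = 128889.28
C = 128889.28 / 0.996 = 129406.91
Insurance premium = 0.4% × 129406.91 = 517.63
Import duty = 129406.91 × 14% = 18116.97

CIF value: CNY 129406.91; import duty: CNY 18116.97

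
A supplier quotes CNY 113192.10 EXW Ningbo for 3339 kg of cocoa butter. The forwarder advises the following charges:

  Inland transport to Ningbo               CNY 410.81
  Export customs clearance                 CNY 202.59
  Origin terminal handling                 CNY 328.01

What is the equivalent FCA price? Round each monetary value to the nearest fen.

Not relevant to the conversion: origin terminal — on the buyer under both terms; not part of either seller's price.
From EXW to FCA, the seller additionally bears: inland to port, export clearance.
FCA price = 113192.10 + 410.81 + 202.59 = 113805.50

FCA price: CNY 113805.50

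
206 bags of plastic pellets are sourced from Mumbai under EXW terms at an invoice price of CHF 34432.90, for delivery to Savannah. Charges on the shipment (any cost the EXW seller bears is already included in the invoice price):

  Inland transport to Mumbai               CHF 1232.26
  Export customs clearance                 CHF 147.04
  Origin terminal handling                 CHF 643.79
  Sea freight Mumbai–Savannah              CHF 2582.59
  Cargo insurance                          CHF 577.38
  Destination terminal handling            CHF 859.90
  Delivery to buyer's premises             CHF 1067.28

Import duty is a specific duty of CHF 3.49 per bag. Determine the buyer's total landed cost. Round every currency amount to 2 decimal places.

Total landed cost: CHF 42262.08

EXW: the seller makes goods available at their premises; the buyer bears all onward costs.
CIF value = EXW price + inland to port + export clearance + origin terminal + freight + insurance = 34432.90 + 1232.26 + 147.04 + 643.79 + 2582.59 + 577.38 = 39615.96
Import duty = 206 × 3.49 = 718.94
Buyer bears: inland to port 1232.26 + export clearance 147.04 + origin terminal 643.79 + freight 2582.59 + insurance 577.38 + destination terminal 859.90 + delivery 1067.28 + duty 718.94 = 7829.18
Landed cost = invoice 34432.90 + 7829.18 = 42262.08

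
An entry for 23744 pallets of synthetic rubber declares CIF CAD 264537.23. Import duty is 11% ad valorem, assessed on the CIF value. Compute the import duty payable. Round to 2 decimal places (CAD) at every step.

Import duty: CAD 29099.10

Import duty = 264537.23 × 11% = 29099.10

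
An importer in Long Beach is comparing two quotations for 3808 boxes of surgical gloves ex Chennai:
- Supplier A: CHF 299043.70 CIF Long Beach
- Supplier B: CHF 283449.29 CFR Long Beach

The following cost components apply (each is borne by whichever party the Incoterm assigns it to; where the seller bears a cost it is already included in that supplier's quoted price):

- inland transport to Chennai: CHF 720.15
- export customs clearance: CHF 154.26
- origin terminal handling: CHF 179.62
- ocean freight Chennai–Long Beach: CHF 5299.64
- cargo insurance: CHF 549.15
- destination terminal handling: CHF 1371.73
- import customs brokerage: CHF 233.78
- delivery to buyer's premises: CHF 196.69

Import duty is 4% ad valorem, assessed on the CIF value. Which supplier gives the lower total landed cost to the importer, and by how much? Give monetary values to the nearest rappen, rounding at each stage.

Supplier B is cheaper by CHF 15647.07

Supplier A (CIF):
The CIF price already equals the CIF value: 299043.70
Import duty = 299043.70 × 4% = 11961.75
Buyer bears (A): 1371.73 + 233.78 + 196.69 = 1802.20
Landed cost (A) = invoice 299043.70 + 1802.20 + duty 11961.75 = 312807.65
Supplier B (CFR):
CIF value = CFR price + insurance = 283449.29 + 549.15 = 283998.44
Import duty = 283998.44 × 4% = 11359.94
Buyer bears (B): 549.15 + 1371.73 + 233.78 + 196.69 = 2351.35
Landed cost (B) = invoice 283449.29 + 2351.35 + duty 11359.94 = 297160.58
Difference = |312807.65 − 297160.58| = 15647.07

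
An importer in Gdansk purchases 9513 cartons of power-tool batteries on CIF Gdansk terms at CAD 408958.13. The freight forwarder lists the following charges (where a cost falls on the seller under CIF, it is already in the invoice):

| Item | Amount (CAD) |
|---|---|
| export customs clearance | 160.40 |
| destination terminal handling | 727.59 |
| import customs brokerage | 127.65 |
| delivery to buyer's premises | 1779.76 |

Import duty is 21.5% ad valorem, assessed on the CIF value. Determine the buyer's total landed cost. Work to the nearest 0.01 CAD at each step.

CIF: the seller pays costs through ocean freight and marine insurance to the destination port.
Already in the invoice (seller's account under CIF): export clearance — exclude.
The CIF price already equals the CIF value: 408958.13
Import duty = 408958.13 × 21.5% = 87926.00
Buyer bears: destination terminal 727.59 + brokerage 127.65 + delivery 1779.76 + duty 87926.00 = 90561.00
Landed cost = invoice 408958.13 + 90561.00 = 499519.13

Total landed cost: CAD 499519.13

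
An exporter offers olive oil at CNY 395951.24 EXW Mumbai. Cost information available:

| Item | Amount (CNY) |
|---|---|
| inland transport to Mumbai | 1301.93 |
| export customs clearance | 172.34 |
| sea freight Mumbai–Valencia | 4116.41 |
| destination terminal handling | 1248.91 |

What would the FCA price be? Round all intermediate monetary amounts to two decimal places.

Not relevant to the conversion: destination terminal, freight — on the buyer under both terms; not part of either seller's price.
From EXW to FCA, the seller additionally bears: inland to port, export clearance.
FCA price = 395951.24 + 1301.93 + 172.34 = 397425.51

FCA price: CNY 397425.51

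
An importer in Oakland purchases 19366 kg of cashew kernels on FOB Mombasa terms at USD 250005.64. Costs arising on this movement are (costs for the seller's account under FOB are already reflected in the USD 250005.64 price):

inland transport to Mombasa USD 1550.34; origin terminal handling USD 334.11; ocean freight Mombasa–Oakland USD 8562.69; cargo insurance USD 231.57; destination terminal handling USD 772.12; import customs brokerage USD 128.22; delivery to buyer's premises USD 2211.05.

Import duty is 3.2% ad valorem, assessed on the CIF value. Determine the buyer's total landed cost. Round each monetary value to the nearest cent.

FOB: the seller bears costs until goods are on board at the origin port; the buyer bears freight, insurance and all costs thereafter.
Already in the invoice (seller's account under FOB): inland to port, origin terminal — exclude.
CIF value = FOB price + freight + insurance = 250005.64 + 8562.69 + 231.57 = 258799.90
Import duty = 258799.90 × 3.2% = 8281.60
Buyer bears: freight 8562.69 + insurance 231.57 + destination terminal 772.12 + brokerage 128.22 + delivery 2211.05 + duty 8281.60 = 20187.25
Landed cost = invoice 250005.64 + 20187.25 = 270192.89

Total landed cost: USD 270192.89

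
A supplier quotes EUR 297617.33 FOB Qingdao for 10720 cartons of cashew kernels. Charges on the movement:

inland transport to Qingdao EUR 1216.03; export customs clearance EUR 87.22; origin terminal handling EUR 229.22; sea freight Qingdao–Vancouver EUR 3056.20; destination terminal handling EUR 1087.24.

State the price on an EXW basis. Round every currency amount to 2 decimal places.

Not relevant to the conversion: freight, destination terminal — on the buyer under both terms; not part of either seller's price.
From FOB to EXW, the seller no longer bears: inland to port, export clearance, origin terminal.
EXW price = 297617.33 − 1216.03 − 87.22 − 229.22 = 296084.86

EXW price: EUR 296084.86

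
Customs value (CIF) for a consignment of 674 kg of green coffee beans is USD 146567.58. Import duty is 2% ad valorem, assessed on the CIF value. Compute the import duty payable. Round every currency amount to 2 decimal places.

Import duty = 146567.58 × 2% = 2931.35

Import duty: USD 2931.35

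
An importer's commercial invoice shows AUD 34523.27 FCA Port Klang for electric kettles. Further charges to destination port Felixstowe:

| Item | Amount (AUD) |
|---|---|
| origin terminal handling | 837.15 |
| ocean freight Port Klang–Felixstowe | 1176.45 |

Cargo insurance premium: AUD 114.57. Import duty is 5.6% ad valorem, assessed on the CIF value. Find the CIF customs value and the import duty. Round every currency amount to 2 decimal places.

CIF value: AUD 36651.44; import duty: AUD 2052.48

CIF = FCA price + pre-shipment costs + freight + insurance
CIF = 34523.27 + 837.15 + 1176.45 + 114.57 = 36651.44
Import duty = 36651.44 × 5.6% = 2052.48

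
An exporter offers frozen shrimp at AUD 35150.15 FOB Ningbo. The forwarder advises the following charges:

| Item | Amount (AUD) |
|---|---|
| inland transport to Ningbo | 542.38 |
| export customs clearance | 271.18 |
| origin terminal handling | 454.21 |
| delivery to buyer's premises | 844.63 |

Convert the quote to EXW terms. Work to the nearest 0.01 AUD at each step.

Not relevant to the conversion: delivery — on the buyer under both terms; not part of either seller's price.
From FOB to EXW, the seller no longer bears: inland to port, export clearance, origin terminal.
EXW price = 35150.15 − 542.38 − 271.18 − 454.21 = 33882.38

EXW price: AUD 33882.38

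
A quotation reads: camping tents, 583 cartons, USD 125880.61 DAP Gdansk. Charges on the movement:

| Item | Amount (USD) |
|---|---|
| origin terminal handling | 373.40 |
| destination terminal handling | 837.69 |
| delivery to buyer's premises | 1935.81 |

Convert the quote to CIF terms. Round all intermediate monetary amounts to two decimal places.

CIF price: USD 123107.11

Not relevant to the conversion: origin terminal — on the seller under both DAP and CIF; already in the DAP price and stays in the CIF price.
From DAP to CIF, the seller no longer bears: destination terminal, delivery.
CIF price = 125880.61 − 837.69 − 1935.81 = 123107.11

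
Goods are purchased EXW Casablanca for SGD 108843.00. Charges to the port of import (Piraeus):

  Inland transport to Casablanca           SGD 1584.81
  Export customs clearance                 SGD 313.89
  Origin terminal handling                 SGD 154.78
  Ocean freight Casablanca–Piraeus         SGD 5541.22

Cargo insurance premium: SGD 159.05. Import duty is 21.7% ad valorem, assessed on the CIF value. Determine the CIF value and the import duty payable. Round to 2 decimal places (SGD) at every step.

CIF value: SGD 116596.75; import duty: SGD 25301.49

CIF = EXW price + pre-shipment costs + freight + insurance
CIF = 108843.00 + 1584.81 + 313.89 + 154.78 + 5541.22 + 159.05 = 116596.75
Import duty = 116596.75 × 21.7% = 25301.49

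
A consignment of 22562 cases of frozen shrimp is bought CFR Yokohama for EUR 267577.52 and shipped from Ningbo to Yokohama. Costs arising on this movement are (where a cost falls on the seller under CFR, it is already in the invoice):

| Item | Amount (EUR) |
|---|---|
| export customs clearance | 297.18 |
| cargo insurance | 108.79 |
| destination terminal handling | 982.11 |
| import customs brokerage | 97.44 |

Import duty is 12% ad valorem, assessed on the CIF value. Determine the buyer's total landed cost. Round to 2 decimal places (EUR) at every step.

CFR: the seller pays costs through ocean freight to the destination port, but not insurance.
Already in the invoice (seller's account under CFR): export clearance — exclude.
CIF value = CFR price + insurance = 267577.52 + 108.79 = 267686.31
Import duty = 267686.31 × 12% = 32122.36
Buyer bears: insurance 108.79 + destination terminal 982.11 + brokerage 97.44 + duty 32122.36 = 33310.70
Landed cost = invoice 267577.52 + 33310.70 = 300888.22

Total landed cost: EUR 300888.22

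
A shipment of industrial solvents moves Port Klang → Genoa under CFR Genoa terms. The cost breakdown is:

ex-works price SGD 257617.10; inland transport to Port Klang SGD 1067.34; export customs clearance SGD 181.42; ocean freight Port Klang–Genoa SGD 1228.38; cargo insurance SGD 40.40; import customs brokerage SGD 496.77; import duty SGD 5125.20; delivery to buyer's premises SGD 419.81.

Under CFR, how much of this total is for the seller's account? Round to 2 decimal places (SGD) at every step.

Seller's account: SGD 260094.24

CFR: the seller pays costs through ocean freight to the destination port, but not insurance.
Seller's account: goods 257617.10 + inland to port 1067.34 + export clearance 181.42 + freight 1228.38 = 260094.24
Buyer's account: insurance 40.40 + brokerage 496.77 + duty 5125.20 + delivery 419.81 = 6082.18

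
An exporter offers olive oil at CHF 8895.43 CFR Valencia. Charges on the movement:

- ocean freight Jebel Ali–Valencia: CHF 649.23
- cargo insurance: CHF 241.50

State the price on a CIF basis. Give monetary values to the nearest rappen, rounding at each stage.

CIF price: CHF 9136.93

Not relevant to the conversion: freight — on the seller under both CFR and CIF; already in the CFR price and stays in the CIF price.
From CFR to CIF, the seller additionally bears: insurance.
CIF price = 8895.43 + 241.50 = 9136.93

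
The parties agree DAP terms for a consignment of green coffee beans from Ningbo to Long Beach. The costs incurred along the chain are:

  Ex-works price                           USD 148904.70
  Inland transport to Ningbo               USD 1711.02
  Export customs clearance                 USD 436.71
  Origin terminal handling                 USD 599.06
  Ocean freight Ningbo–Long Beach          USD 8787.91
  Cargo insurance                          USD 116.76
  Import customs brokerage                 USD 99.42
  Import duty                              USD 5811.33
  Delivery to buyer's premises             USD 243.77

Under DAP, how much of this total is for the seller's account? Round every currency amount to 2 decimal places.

DAP: the seller bears all costs to the named destination except import duty and clearance.
Seller's account: goods 148904.70 + inland to port 1711.02 + export clearance 436.71 + origin terminal 599.06 + freight 8787.91 + insurance 116.76 + delivery 243.77 = 160799.93
Buyer's account: brokerage 99.42 + duty 5811.33 = 5910.75

Seller's account: USD 160799.93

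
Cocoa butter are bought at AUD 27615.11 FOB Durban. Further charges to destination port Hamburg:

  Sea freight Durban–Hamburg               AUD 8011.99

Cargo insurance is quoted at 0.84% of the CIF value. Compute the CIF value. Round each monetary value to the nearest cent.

Let C be the CIF value. C = FOB price + freight + 0.84% × C
C − 0.84% × C = 27615.11 + 8011.99
0.9916 × C = 35627.10
C = 35627.10 / 0.9916 = 35928.90
Insurance premium = 0.84% × 35928.90 = 301.80

CIF value: AUD 35928.90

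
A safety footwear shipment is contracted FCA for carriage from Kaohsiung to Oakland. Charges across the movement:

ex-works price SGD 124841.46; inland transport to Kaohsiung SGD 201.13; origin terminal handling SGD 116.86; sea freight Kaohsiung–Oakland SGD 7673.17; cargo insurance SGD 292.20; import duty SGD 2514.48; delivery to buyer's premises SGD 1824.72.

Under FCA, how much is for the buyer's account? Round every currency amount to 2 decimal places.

FCA: the seller delivers export-cleared goods to the carrier; the buyer bears costs from that point.
Seller's account: goods 124841.46 + inland to port 201.13 = 125042.59
Buyer's account: origin terminal 116.86 + freight 7673.17 + insurance 292.20 + duty 2514.48 + delivery 1824.72 = 12421.43

Buyer's account: SGD 12421.43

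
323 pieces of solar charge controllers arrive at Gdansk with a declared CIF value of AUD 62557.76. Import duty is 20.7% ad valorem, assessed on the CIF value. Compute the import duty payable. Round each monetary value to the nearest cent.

Import duty = 62557.76 × 20.7% = 12949.46

Import duty: AUD 12949.46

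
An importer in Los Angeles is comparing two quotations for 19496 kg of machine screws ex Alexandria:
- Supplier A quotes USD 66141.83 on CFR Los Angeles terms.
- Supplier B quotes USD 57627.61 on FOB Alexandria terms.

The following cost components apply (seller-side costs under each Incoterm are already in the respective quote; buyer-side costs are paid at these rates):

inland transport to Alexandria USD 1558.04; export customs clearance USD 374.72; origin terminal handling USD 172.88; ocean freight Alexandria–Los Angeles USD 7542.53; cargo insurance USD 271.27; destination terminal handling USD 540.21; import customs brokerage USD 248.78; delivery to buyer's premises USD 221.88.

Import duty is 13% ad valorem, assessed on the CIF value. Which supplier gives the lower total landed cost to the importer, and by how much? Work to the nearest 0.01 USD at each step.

Supplier B is cheaper by USD 1098.01

Supplier A (CFR):
CIF value = CFR price + insurance = 66141.83 + 271.27 = 66413.10
Import duty = 66413.10 × 13% = 8633.70
Buyer bears (A): 271.27 + 540.21 + 248.78 + 221.88 = 1282.14
Landed cost (A) = invoice 66141.83 + 1282.14 + duty 8633.70 = 76057.67
Supplier B (FOB):
CIF value = FOB price + freight + insurance = 57627.61 + 7542.53 + 271.27 = 65441.41
Import duty = 65441.41 × 13% = 8507.38
Buyer bears (B): 7542.53 + 271.27 + 540.21 + 248.78 + 221.88 = 8824.67
Landed cost (B) = invoice 57627.61 + 8824.67 + duty 8507.38 = 74959.66
Difference = |76057.67 − 74959.66| = 1098.01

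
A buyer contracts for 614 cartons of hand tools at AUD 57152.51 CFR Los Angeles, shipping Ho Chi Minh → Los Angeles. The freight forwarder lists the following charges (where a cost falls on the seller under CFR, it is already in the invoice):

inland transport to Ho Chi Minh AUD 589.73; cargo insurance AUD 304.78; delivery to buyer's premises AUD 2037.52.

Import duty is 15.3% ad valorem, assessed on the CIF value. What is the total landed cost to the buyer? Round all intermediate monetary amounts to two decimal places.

Total landed cost: AUD 68285.78

CFR: the seller pays costs through ocean freight to the destination port, but not insurance.
Already in the invoice (seller's account under CFR): inland to port — exclude.
CIF value = CFR price + insurance = 57152.51 + 304.78 = 57457.29
Import duty = 57457.29 × 15.3% = 8790.97
Buyer bears: insurance 304.78 + delivery 2037.52 + duty 8790.97 = 11133.27
Landed cost = invoice 57152.51 + 11133.27 = 68285.78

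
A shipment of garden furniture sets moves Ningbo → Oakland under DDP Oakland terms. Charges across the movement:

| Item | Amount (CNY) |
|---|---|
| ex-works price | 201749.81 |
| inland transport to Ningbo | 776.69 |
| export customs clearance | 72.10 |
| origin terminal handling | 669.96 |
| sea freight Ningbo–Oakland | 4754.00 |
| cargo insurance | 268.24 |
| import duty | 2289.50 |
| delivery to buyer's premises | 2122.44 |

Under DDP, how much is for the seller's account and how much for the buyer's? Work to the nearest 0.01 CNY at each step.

Seller: CNY 212702.74; buyer: CNY 0.00

DDP: the seller bears all costs including import duty.
Seller's account: goods 201749.81 + inland to port 776.69 + export clearance 72.10 + origin terminal 669.96 + freight 4754.00 + insurance 268.24 + duty 2289.50 + delivery 2122.44 = 212702.74
Buyer's account: 0.00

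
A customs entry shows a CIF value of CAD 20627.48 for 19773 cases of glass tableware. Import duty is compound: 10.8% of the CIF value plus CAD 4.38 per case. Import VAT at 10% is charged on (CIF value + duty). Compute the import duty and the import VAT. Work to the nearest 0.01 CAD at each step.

Import duty: CAD 88833.51; import VAT: CAD 10946.10

Ad valorem component: 20627.48 × 10.8% = 2227.77
Specific component: 19773 × 4.38 = 86605.74
Import duty = 2227.77 + 86605.74 = 88833.51
VAT base = CIF + duty = 20627.48 + 88833.51 = 109460.99
Import VAT = 109460.99 × 10% = 10946.10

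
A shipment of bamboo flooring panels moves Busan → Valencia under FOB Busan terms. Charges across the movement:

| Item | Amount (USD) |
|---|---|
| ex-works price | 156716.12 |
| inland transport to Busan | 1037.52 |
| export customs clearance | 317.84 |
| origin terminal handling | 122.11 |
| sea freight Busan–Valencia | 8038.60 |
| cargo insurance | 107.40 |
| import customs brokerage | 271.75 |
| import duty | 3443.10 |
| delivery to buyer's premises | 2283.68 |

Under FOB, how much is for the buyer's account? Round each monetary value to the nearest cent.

Buyer's account: USD 14144.53

FOB: the seller bears costs until goods are on board at the origin port; the buyer bears freight, insurance and all costs thereafter.
Seller's account: goods 156716.12 + inland to port 1037.52 + export clearance 317.84 + origin terminal 122.11 = 158193.59
Buyer's account: freight 8038.60 + insurance 107.40 + brokerage 271.75 + duty 3443.10 + delivery 2283.68 = 14144.53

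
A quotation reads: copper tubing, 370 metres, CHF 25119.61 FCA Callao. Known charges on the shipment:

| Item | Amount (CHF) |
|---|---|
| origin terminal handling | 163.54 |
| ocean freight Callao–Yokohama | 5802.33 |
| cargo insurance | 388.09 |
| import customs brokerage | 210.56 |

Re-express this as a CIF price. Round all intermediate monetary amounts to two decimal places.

CIF price: CHF 31473.57

Not relevant to the conversion: brokerage — on the buyer under both terms; not part of either seller's price.
From FCA to CIF, the seller additionally bears: origin terminal, freight, insurance.
CIF price = 25119.61 + 163.54 + 5802.33 + 388.09 = 31473.57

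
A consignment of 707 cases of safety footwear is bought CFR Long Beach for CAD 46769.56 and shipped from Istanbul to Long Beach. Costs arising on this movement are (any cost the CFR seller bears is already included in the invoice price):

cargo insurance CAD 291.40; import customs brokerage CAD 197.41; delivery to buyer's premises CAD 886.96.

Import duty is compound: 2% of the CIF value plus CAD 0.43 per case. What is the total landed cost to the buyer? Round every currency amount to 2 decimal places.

CFR: the seller pays costs through ocean freight to the destination port, but not insurance.
CIF value = CFR price + insurance = 46769.56 + 291.40 = 47060.96
Ad valorem component: 47060.96 × 2% = 941.22
Specific component: 707 × 0.43 = 304.01
Import duty = 941.22 + 304.01 = 1245.23
Buyer bears: insurance 291.40 + brokerage 197.41 + delivery 886.96 + duty 1245.23 = 2621.00
Landed cost = invoice 46769.56 + 2621.00 = 49390.56

Total landed cost: CAD 49390.56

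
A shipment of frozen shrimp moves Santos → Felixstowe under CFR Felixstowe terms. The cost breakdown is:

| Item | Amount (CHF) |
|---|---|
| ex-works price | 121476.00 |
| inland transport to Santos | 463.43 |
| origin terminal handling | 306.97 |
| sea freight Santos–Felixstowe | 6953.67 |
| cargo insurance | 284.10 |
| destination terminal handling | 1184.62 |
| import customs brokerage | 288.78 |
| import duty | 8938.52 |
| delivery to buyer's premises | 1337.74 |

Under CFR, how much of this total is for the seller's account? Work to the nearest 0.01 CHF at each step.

CFR: the seller pays costs through ocean freight to the destination port, but not insurance.
Seller's account: goods 121476.00 + inland to port 463.43 + origin terminal 306.97 + freight 6953.67 = 129200.07
Buyer's account: insurance 284.10 + destination terminal 1184.62 + brokerage 288.78 + duty 8938.52 + delivery 1337.74 = 12033.76

Seller's account: CHF 129200.07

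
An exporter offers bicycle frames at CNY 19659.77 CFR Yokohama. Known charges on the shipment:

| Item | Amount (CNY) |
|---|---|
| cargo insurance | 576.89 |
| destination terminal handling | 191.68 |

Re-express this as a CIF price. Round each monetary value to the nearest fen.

Not relevant to the conversion: destination terminal — on the buyer under both terms; not part of either seller's price.
From CFR to CIF, the seller additionally bears: insurance.
CIF price = 19659.77 + 576.89 = 20236.66

CIF price: CNY 20236.66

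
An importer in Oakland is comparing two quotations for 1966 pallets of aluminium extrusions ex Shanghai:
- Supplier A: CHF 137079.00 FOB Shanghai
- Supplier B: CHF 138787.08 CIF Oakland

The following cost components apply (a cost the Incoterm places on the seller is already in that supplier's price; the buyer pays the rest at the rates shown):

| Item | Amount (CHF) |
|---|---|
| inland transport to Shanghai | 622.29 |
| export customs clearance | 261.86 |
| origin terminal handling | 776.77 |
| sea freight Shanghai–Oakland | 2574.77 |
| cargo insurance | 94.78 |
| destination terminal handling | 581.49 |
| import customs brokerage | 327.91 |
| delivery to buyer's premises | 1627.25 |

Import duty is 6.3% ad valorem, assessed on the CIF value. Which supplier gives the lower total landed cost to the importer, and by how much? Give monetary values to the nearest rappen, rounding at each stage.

Supplier A (FOB):
CIF value = FOB price + freight + insurance = 137079.00 + 2574.77 + 94.78 = 139748.55
Import duty = 139748.55 × 6.3% = 8804.16
Buyer bears (A): 2574.77 + 94.78 + 581.49 + 327.91 + 1627.25 = 5206.20
Landed cost (A) = invoice 137079.00 + 5206.20 + duty 8804.16 = 151089.36
Supplier B (CIF):
The CIF price already equals the CIF value: 138787.08
Import duty = 138787.08 × 6.3% = 8743.59
Buyer bears (B): 581.49 + 327.91 + 1627.25 = 2536.65
Landed cost (B) = invoice 138787.08 + 2536.65 + duty 8743.59 = 150067.32
Difference = |151089.36 − 150067.32| = 1022.04

Supplier B is cheaper by CHF 1022.04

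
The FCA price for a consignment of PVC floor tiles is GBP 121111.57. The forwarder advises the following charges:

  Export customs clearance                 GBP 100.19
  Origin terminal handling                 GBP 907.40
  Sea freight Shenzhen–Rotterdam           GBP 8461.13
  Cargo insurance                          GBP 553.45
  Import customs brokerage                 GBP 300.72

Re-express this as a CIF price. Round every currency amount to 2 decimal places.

Not relevant to the conversion: export clearance — on the seller under both FCA and CIF; already in the FCA price and stays in the CIF price. brokerage — on the buyer under both terms; not part of either seller's price.
From FCA to CIF, the seller additionally bears: origin terminal, freight, insurance.
CIF price = 121111.57 + 907.40 + 8461.13 + 553.45 = 131033.55

CIF price: GBP 131033.55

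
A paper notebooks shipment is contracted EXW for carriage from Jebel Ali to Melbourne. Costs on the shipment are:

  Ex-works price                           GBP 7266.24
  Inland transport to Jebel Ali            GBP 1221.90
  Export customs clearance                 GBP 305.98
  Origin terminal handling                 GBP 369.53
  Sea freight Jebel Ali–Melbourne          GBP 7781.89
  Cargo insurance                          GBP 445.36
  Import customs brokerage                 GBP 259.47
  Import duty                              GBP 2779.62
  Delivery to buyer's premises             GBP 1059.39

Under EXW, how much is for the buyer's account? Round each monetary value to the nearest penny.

EXW: the seller makes goods available at their premises; the buyer bears all onward costs.
Seller's account: goods 7266.24 = 7266.24
Buyer's account: inland to port 1221.90 + export clearance 305.98 + origin terminal 369.53 + freight 7781.89 + insurance 445.36 + brokerage 259.47 + duty 2779.62 + delivery 1059.39 = 14223.14

Buyer's account: GBP 14223.14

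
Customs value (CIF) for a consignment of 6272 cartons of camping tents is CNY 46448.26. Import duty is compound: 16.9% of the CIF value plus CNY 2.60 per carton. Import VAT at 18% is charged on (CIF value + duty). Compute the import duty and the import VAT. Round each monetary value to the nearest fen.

Ad valorem component: 46448.26 × 16.9% = 7849.76
Specific component: 6272 × 2.60 = 16307.20
Import duty = 7849.76 + 16307.20 = 24156.96
VAT base = CIF + duty = 46448.26 + 24156.96 = 70605.22
Import VAT = 70605.22 × 18% = 12708.94

Import duty: CNY 24156.96; import VAT: CNY 12708.94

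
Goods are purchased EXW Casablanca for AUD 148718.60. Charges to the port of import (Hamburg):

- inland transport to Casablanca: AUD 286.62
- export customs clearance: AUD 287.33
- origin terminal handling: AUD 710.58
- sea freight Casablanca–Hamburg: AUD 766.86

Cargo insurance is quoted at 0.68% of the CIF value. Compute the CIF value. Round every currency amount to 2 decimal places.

Let C be the CIF value. C = EXW price + pre-shipment costs + freight + 0.68% × C
C − 0.68% × C = 148718.60 + 286.62 + 287.33 + 710.58 + 766.86
0.9932 × C = 150769.99
C = 150769.99 / 0.9932 = 151802.25
Insurance premium = 0.68% × 151802.25 = 1032.26

CIF value: AUD 151802.25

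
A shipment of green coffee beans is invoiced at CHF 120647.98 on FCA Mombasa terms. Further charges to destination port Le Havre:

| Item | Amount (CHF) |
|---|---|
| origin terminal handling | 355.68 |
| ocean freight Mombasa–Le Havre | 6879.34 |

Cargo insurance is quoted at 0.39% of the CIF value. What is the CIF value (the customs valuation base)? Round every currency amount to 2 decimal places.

Let C be the CIF value. C = FCA price + pre-shipment costs + freight + 0.39% × C
C − 0.39% × C = 120647.98 + 355.68 + 6879.34
0.9961 × C = 127883.00
C = 127883.00 / 0.9961 = 128383.70
Insurance premium = 0.39% × 128383.70 = 500.70

CIF value: CHF 128383.70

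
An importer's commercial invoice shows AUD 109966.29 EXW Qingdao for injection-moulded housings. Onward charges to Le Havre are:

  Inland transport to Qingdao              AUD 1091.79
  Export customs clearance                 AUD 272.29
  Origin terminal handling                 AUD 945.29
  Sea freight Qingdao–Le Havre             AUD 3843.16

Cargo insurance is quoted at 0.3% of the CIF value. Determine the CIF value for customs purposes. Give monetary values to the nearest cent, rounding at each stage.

Let C be the CIF value. C = EXW price + pre-shipment costs + freight + 0.3% × C
C − 0.3% × C = 109966.29 + 1091.79 + 272.29 + 945.29 + 3843.16
0.997 × C = 116118.82
C = 116118.82 / 0.997 = 116468.22
Insurance premium = 0.3% × 116468.22 = 349.40

CIF value: AUD 116468.22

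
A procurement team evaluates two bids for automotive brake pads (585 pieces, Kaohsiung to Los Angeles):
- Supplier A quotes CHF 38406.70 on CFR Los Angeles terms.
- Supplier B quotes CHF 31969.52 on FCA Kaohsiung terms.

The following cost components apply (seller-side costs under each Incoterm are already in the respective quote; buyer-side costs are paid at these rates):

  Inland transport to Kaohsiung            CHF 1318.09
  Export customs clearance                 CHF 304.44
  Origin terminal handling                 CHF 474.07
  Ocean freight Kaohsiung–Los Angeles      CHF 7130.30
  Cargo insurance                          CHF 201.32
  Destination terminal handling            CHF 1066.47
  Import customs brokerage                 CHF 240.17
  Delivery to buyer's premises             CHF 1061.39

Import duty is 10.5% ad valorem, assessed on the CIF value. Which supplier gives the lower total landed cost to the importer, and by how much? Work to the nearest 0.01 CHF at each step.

Supplier A is cheaper by CHF 1289.75

Supplier A (CFR):
CIF value = CFR price + insurance = 38406.70 + 201.32 = 38608.02
Import duty = 38608.02 × 10.5% = 4053.84
Buyer bears (A): 201.32 + 1066.47 + 240.17 + 1061.39 = 2569.35
Landed cost (A) = invoice 38406.70 + 2569.35 + duty 4053.84 = 45029.89
Supplier B (FCA):
CIF value = FCA price + origin terminal + freight + insurance = 31969.52 + 474.07 + 7130.30 + 201.32 = 39775.21
Import duty = 39775.21 × 10.5% = 4176.40
Buyer bears (B): 474.07 + 7130.30 + 201.32 + 1066.47 + 240.17 + 1061.39 = 10173.72
Landed cost (B) = invoice 31969.52 + 10173.72 + duty 4176.40 = 46319.64
Difference = |45029.89 − 46319.64| = 1289.75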